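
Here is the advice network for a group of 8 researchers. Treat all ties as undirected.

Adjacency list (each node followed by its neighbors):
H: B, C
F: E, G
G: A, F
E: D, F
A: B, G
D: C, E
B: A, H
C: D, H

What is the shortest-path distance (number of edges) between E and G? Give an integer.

One shortest route is E – F – G, which uses 2 edges, and E and G are not directly tied, so nothing shorter exists. So d(E,G) = 2.

2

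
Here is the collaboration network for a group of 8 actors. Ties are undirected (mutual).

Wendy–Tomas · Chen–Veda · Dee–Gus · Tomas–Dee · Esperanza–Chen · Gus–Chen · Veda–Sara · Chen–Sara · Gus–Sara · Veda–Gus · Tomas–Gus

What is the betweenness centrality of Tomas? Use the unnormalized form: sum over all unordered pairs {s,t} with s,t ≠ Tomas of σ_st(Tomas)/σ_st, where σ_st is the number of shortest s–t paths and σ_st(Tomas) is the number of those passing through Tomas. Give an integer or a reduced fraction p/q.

6

Pairs whose geodesics pass through Tomas — Dee–Wendy: 1; Wendy–Sara: 1; Wendy–Veda: 1; Wendy–Gus: 1; Wendy–Chen: 1; Wendy–Esperanza: 1.
All other pairs contribute 0.
Summing the contributions gives betweenness(Tomas) = 6.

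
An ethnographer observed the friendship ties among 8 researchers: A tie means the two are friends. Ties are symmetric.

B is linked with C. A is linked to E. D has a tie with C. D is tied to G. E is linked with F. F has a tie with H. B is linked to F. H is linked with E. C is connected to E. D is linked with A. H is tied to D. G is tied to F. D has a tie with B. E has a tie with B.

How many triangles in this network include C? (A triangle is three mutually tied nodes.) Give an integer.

C's neighbors: B, D, and E.
Neighbor pairs that are themselves tied: C–B–D; C–B–E. Each forms one triangle with C, for 2 in total.

2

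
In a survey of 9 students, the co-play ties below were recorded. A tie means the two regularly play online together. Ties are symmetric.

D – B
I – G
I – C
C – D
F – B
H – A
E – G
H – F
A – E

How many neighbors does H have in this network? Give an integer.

2

H is directly tied to A and F. That is 2 neighbors, so the degree of H is 2.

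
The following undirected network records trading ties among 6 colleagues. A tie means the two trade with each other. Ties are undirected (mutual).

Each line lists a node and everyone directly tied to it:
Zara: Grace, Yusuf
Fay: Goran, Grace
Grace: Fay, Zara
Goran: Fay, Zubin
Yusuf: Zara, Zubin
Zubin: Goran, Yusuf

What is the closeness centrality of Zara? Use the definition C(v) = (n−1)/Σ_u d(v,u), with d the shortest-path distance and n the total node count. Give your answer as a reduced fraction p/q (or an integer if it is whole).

Distances from Zara: Fay:2, Goran:3, Grace:1, Yusuf:1, Zubin:2. Sum = 9.
n = 6, so closeness = 5/9.

5/9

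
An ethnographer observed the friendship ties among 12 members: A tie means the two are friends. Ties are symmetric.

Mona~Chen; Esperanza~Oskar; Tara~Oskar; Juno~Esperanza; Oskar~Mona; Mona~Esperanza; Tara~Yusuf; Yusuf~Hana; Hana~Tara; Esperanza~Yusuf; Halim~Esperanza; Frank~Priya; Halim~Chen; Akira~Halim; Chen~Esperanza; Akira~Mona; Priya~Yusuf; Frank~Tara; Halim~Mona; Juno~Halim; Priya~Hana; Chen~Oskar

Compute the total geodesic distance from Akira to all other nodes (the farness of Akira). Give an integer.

Distances from Akira: Chen:2, Esperanza:2, Frank:4, Halim:1, Hana:4, Juno:2, Mona:1, Oskar:2, Priya:4, Tara:3, Yusuf:3.
Sum = 2 + 2 + 4 + 1 + 4 + 2 + 1 + 2 + 4 + 3 + 3 = 28.

28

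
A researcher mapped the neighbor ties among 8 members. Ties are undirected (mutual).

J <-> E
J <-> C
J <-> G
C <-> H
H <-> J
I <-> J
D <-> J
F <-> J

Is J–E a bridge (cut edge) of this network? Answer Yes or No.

Yes

Without the J–E edge there is no alternate route between J and E, so the network disconnects. It is a bridge.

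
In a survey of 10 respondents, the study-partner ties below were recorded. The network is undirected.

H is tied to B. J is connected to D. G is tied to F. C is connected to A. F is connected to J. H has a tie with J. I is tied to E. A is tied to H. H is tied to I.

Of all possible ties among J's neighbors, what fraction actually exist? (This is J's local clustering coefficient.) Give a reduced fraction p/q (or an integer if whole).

J's neighbors: D, F, and H (k = 3).
Possible neighbor pairs: C(3,2) = 3. Edges among them: none → e = 0.
Clustering(J) = 0/3 = 0.

0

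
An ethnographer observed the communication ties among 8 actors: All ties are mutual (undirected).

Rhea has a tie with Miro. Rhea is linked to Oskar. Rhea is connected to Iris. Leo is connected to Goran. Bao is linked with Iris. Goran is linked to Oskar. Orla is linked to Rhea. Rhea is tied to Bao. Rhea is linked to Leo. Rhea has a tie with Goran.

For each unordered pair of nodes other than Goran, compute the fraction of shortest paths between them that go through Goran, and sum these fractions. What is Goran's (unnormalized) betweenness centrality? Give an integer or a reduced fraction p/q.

Pairs whose geodesics pass through Goran — Leo–Oskar: 1/2.
All other pairs contribute 0.
Summing the contributions gives betweenness(Goran) = 1/2.

1/2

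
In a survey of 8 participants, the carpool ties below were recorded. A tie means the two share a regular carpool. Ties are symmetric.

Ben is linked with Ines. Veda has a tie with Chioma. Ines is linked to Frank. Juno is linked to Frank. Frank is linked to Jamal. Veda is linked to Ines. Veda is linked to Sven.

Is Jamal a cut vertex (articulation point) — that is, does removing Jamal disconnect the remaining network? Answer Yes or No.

No

Even without Jamal, every remaining node can still reach every other (the residual graph is connected), so Jamal is not a cut vertex.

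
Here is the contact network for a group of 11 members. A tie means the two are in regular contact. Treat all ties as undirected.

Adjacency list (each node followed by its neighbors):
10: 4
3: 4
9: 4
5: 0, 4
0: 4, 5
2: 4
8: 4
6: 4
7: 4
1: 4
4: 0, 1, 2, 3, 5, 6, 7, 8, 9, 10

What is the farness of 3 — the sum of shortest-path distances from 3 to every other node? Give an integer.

19

Distances from 3: 0:2, 1:2, 2:2, 4:1, 5:2, 6:2, 7:2, 8:2, 9:2, 10:2.
Sum = 2 + 2 + 2 + 1 + 2 + 2 + 2 + 2 + 2 + 2 = 19.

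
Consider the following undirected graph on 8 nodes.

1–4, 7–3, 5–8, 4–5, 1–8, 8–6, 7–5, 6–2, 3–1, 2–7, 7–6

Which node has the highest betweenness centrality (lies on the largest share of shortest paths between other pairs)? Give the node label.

Unnormalized betweenness of each node: 1:17/6, 2:0, 3:3/2, 4:1/2, 5:11/3, 6:2, 7:19/3, 8:19/6.
7 has the largest value, 19/3, making it the main broker — the node through which the most shortest paths run.

7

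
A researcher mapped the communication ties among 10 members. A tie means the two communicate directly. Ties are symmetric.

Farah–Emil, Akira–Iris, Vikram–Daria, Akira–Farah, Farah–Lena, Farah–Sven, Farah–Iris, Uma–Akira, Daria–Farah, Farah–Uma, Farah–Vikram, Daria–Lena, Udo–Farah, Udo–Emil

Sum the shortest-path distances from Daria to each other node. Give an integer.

15

Distances from Daria: Akira:2, Emil:2, Farah:1, Iris:2, Lena:1, Sven:2, Udo:2, Uma:2, Vikram:1.
Sum = 2 + 2 + 1 + 2 + 1 + 2 + 2 + 2 + 1 = 15.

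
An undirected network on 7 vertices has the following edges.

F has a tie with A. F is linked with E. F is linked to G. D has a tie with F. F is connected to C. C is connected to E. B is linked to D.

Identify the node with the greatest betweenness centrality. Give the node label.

F

Unnormalized betweenness of each node: A:0, B:0, C:0, D:5, E:0, F:13, G:0.
F has the largest value, 13, making it the main broker — the node through which the most shortest paths run.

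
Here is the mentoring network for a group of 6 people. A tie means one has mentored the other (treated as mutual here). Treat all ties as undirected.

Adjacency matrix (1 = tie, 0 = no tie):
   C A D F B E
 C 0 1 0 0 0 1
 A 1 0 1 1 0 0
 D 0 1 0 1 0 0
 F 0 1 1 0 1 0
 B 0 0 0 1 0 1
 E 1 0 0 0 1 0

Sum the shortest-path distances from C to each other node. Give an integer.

8

Distances from C: A:1, B:2, D:2, E:1, F:2.
Sum = 1 + 2 + 2 + 1 + 2 = 8.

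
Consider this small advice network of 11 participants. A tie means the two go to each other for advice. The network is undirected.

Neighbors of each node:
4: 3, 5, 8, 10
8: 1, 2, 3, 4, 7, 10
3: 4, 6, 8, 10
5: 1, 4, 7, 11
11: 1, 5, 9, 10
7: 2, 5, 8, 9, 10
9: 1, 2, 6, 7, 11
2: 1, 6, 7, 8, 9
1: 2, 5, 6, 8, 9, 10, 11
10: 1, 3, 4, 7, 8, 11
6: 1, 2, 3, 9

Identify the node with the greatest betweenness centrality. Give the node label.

1

Unnormalized betweenness of each node: 1:121/20, 2:22/15, 3:29/15, 4:19/12, 5:2, 6:29/15, 7:163/60, 8:23/6, 9:61/30, 10:13/3, 11:67/60.
1 has the largest value, 121/20, making it the main broker — the node through which the most shortest paths run.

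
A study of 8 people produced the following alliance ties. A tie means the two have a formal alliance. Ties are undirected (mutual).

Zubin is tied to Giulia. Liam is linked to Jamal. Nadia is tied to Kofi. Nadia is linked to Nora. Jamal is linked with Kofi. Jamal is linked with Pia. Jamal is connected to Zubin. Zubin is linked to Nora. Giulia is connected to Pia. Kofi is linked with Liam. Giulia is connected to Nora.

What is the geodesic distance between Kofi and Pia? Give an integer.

2

One shortest route is Kofi – Jamal – Pia, which uses 2 edges, and Kofi and Pia are not directly tied, so nothing shorter exists. So d(Kofi,Pia) = 2.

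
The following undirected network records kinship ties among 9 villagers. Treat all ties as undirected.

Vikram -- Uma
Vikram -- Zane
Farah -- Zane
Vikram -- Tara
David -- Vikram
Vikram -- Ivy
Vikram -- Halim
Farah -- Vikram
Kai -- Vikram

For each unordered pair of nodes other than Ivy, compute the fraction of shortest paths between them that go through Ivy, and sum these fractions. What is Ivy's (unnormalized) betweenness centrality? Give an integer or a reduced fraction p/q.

0

No shortest path between any pair of other nodes passes through Ivy.
Summing the contributions gives betweenness(Ivy) = 0.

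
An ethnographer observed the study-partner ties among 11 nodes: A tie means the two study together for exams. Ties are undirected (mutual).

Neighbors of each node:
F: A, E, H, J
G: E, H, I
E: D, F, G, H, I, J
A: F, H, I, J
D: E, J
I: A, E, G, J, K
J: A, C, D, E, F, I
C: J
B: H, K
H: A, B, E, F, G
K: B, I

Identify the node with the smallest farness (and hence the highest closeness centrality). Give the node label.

Farness (sum of distances to all others) for each node — A:16, B:22, C:24, D:20, E:14, F:17, G:18, H:16, I:15, J:15, K:21.
The smallest farness is 14, for E, so E has the highest closeness.

E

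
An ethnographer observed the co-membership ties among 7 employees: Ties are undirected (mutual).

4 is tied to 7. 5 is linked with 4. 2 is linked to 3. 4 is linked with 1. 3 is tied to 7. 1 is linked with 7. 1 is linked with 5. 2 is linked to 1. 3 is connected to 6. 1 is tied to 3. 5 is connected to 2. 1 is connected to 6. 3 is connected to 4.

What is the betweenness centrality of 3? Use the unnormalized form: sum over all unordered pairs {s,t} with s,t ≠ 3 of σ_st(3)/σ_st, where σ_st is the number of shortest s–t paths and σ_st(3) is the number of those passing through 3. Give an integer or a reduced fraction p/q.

7/3

Pairs whose geodesics pass through 3 — 2–4: 1/3; 2–6: 1/2; 2–7: 1/2; 4–6: 1/2; 6–7: 1/2.
All other pairs contribute 0.
Summing the contributions gives betweenness(3) = 7/3.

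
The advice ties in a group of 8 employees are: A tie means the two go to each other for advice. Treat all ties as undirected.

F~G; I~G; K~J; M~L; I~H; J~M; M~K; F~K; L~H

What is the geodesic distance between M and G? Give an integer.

3

One shortest route is M – K – F – G, which uses 3 edges, and at distance 2 from M we only reach {F, H}, which does not include G. So d(M,G) = 3.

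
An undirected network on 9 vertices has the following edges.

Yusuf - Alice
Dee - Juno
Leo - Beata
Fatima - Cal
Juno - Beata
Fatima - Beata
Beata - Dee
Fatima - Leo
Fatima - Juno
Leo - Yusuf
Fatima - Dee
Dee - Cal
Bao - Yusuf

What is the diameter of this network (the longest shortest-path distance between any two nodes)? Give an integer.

Eccentricity of each node (its greatest distance to any other): Alice:4, Bao:4, Beata:3, Cal:4, Dee:4, Fatima:3, Juno:4, Leo:2, Yusuf:3.
The maximum eccentricity is 4, realized for instance by the pair Alice–Cal via Alice – Yusuf – Leo – Fatima – Cal. So the diameter is 4.

4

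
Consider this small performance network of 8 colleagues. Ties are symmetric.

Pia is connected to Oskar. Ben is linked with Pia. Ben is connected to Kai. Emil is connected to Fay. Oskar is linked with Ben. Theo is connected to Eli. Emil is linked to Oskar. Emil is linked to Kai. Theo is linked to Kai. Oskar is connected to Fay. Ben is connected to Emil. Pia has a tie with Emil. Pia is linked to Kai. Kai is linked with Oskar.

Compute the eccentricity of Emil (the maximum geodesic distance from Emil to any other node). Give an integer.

3

Distances from Emil: Ben:1, Eli:3, Fay:1, Kai:1, Oskar:1, Pia:1, Theo:2.
The largest is 3 (to Eli), so the eccentricity of Emil is 3.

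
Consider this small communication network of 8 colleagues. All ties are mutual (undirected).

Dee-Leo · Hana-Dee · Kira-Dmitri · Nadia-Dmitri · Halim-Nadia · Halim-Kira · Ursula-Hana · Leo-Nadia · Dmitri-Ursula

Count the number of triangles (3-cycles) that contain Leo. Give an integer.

Leo's neighbors are Dee and Nadia, but none of them are tied to each other, so no triangle contains Leo.

0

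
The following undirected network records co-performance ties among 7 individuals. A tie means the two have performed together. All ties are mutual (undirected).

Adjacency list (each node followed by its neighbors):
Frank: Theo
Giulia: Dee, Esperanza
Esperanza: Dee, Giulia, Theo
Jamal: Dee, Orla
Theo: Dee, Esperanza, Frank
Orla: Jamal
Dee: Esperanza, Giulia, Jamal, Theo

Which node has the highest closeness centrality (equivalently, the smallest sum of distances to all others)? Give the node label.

Farness (sum of distances to all others) for each node — Dee:8, Esperanza:10, Frank:15, Giulia:12, Jamal:11, Orla:16, Theo:10.
The smallest farness is 8, for Dee, so Dee has the highest closeness.

Dee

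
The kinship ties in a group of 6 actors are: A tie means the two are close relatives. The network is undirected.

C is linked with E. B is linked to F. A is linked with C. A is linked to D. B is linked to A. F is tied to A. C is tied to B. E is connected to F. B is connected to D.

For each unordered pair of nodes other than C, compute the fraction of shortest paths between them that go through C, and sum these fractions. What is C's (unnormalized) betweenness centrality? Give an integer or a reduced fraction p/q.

Pairs whose geodesics pass through C — A–E: 1/2; D–E: 2/4; B–E: 1/2.
All other pairs contribute 0.
Summing the contributions gives betweenness(C) = 3/2.

3/2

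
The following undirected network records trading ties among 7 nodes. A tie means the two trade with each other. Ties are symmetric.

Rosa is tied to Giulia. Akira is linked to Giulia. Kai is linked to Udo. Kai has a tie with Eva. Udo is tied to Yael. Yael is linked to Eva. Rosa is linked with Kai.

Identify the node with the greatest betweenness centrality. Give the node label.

Kai

Unnormalized betweenness of each node: Akira:0, Eva:2, Giulia:5, Kai:19/2, Rosa:8, Udo:2, Yael:1/2.
Kai has the largest value, 19/2, making it the main broker — the node through which the most shortest paths run.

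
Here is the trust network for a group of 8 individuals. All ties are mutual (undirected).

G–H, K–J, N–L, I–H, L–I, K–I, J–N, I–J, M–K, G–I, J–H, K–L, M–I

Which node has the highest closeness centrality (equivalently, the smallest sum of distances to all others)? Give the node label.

I

Farness (sum of distances to all others) for each node — G:13, H:11, I:8, J:10, K:10, L:11, M:13, N:14.
The smallest farness is 8, for I, so I has the highest closeness.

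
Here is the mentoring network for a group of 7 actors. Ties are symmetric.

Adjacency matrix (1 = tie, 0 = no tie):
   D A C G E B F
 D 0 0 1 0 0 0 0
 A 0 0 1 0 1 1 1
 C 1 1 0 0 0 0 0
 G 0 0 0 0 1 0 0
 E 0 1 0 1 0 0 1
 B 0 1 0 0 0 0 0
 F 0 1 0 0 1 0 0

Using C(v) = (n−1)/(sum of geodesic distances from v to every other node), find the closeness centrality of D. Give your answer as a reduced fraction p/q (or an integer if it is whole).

3/8

Distances from D: A:2, B:3, C:1, E:3, F:3, G:4. Sum = 16.
n = 7, so closeness = 6/16 = 3/8.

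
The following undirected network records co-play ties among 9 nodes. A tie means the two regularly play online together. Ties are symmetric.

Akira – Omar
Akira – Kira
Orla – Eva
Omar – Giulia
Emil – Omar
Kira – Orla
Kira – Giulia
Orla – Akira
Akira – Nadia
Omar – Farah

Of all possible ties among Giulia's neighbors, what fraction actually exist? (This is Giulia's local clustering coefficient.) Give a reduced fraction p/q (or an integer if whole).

0

Giulia's neighbors: Kira and Omar (k = 2).
Possible neighbor pairs: C(2,2) = 1. Edges among them: none → e = 0.
Clustering(Giulia) = 0/1.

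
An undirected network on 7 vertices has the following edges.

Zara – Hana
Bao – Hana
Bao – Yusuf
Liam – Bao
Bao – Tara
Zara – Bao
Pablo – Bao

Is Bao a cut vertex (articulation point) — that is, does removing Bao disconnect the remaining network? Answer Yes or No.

Yes

Removing Bao leaves {Hana and Zara} with no path to {Yusuf}, so the network splits into 5 components. Bao is a cut vertex.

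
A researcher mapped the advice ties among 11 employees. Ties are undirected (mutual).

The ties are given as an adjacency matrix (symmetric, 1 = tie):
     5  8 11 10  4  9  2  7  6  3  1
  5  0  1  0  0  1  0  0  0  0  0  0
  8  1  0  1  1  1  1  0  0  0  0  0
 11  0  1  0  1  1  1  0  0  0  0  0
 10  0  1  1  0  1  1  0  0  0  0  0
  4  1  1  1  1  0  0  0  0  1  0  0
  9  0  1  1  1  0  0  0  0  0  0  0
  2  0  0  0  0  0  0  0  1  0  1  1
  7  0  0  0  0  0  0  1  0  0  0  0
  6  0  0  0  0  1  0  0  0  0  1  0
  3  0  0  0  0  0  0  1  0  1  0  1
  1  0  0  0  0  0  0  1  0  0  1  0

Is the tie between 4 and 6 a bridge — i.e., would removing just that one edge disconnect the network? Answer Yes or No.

Yes

Without the 4–6 edge there is no alternate route between 4 and 6, so the network disconnects. It is a bridge.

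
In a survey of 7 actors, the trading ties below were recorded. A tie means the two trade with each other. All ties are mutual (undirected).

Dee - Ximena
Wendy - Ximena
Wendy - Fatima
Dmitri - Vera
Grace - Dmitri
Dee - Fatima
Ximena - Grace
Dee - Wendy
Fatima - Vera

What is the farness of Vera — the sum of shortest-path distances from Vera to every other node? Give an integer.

11

Distances from Vera: Dee:2, Dmitri:1, Fatima:1, Grace:2, Wendy:2, Ximena:3.
Sum = 2 + 1 + 1 + 2 + 2 + 3 = 11.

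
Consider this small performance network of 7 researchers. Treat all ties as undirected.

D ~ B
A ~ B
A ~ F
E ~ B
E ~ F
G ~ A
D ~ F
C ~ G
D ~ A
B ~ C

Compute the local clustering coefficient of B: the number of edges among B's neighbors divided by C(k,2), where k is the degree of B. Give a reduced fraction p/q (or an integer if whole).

1/6

B's neighbors: A, C, D, and E (k = 4).
Possible neighbor pairs: C(4,2) = 6. Edges among them: A–D → e = 1.
Clustering(B) = 1/6.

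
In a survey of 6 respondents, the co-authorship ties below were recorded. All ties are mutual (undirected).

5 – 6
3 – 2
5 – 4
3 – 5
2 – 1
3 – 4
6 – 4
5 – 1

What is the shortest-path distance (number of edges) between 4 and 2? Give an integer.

One shortest route is 4 – 3 – 2, which uses 2 edges, and 4 and 2 are not directly tied, so nothing shorter exists. So d(4,2) = 2.

2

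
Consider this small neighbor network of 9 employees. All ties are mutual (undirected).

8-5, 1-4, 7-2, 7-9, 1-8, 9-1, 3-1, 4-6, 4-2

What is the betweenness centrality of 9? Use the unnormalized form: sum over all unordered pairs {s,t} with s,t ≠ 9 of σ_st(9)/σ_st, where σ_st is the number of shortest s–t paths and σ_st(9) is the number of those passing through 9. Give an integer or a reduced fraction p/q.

Pairs whose geodesics pass through 9 — 1–7: 1; 8–7: 1; 7–5: 1; 7–3: 1.
All other pairs contribute 0.
Summing the contributions gives betweenness(9) = 4.

4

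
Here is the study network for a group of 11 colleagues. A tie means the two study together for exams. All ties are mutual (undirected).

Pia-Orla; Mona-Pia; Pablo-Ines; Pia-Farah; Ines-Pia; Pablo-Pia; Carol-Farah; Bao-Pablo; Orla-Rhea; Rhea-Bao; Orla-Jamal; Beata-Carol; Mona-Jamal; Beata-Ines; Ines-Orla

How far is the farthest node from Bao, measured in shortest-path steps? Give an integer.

Distances from Bao: Beata:3, Carol:4, Farah:3, Ines:2, Jamal:3, Mona:3, Orla:2, Pablo:1, Pia:2, Rhea:1.
The largest is 4 (to Carol), so the eccentricity of Bao is 4.

4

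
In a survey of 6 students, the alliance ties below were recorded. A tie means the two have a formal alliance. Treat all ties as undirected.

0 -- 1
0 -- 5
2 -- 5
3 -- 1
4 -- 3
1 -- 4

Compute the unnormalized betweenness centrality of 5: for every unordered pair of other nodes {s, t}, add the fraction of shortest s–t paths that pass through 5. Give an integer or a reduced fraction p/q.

4

Pairs whose geodesics pass through 5 — 1–2: 1; 4–2: 1; 0–2: 1; 3–2: 1.
All other pairs contribute 0.
Summing the contributions gives betweenness(5) = 4.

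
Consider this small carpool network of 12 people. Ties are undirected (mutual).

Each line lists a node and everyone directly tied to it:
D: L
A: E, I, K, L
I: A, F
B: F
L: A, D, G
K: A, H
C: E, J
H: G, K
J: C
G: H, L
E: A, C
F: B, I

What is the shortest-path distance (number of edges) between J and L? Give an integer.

4

One shortest route is J – C – E – A – L, which uses 4 edges, and at distance 3 from J we only reach {A}, which does not include L. So d(J,L) = 4.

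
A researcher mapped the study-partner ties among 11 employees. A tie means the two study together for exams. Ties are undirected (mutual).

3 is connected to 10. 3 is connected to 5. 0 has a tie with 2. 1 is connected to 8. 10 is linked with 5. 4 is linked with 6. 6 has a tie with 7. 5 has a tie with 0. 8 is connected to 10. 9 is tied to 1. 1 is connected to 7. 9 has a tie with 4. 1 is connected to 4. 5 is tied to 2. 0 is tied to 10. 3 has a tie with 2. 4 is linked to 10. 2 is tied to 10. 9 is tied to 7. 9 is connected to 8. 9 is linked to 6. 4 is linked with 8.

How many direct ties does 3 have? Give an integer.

3

3 is directly tied to 2, 5, and 10. That is 3 neighbors, so the degree of 3 is 3.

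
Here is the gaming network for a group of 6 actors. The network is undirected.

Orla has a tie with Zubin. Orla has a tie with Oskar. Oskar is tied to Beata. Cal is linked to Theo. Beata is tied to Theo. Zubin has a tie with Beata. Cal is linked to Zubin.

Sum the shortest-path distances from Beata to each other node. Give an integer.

Distances from Beata: Cal:2, Orla:2, Oskar:1, Theo:1, Zubin:1.
Sum = 2 + 2 + 1 + 1 + 1 = 7.

7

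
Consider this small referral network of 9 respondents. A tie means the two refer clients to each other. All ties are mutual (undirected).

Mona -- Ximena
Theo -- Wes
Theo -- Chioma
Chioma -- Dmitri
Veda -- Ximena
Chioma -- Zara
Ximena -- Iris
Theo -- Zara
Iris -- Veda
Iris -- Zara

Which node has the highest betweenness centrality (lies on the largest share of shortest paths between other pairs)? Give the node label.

Zara

Unnormalized betweenness of each node: Chioma:7, Dmitri:0, Iris:15, Mona:0, Theo:7, Veda:0, Wes:0, Ximena:7, Zara:16.
Zara has the largest value, 16, making it the main broker — the node through which the most shortest paths run.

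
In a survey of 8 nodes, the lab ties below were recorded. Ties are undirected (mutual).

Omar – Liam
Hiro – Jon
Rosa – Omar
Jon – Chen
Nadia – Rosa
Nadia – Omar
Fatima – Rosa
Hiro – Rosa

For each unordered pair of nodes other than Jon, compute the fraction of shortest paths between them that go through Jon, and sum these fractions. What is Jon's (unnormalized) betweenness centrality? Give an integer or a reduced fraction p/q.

6

Pairs whose geodesics pass through Jon — Fatima–Chen: 1; Rosa–Chen: 1; Omar–Chen: 1; Chen–Liam: 1; Chen–Nadia: 1; Chen–Hiro: 1.
All other pairs contribute 0.
Summing the contributions gives betweenness(Jon) = 6.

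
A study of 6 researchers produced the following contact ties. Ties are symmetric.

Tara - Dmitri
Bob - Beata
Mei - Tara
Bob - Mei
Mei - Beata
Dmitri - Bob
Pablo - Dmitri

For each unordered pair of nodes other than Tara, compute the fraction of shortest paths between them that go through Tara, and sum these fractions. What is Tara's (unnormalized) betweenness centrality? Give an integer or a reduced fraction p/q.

1

Pairs whose geodesics pass through Tara — Mei–Pablo: 1/2; Mei–Dmitri: 1/2.
All other pairs contribute 0.
Summing the contributions gives betweenness(Tara) = 1.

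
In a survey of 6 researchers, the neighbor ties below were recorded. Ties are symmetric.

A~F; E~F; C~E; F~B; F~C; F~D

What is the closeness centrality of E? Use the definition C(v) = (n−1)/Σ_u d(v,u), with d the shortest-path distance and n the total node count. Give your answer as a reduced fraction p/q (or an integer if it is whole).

5/8

Distances from E: A:2, B:2, C:1, D:2, F:1. Sum = 8.
n = 6, so closeness = 5/8.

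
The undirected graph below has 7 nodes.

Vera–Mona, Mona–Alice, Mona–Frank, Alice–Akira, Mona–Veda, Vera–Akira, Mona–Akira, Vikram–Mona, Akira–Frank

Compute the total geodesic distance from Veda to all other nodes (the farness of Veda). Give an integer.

Distances from Veda: Akira:2, Alice:2, Frank:2, Mona:1, Vera:2, Vikram:2.
Sum = 2 + 2 + 2 + 1 + 2 + 2 = 11.

11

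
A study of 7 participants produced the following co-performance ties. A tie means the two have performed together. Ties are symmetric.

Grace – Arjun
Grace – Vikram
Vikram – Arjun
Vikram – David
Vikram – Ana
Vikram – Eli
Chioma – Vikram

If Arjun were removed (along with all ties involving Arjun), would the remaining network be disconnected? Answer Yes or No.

Even without Arjun, every remaining node can still reach every other (the residual graph is connected), so Arjun is not a cut vertex.

No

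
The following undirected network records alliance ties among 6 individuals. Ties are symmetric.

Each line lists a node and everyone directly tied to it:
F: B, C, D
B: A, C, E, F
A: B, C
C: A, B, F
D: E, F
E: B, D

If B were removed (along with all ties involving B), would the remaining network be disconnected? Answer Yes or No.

Even without B, every remaining node can still reach every other (the residual graph is connected), so B is not a cut vertex.

No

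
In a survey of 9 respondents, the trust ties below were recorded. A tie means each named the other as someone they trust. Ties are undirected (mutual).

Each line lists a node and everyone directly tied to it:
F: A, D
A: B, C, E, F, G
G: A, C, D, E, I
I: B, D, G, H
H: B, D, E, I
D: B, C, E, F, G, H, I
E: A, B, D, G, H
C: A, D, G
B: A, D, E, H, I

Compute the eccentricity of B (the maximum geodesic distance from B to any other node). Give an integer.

2

Distances from B: A:1, C:2, D:1, E:1, F:2, G:2, H:1, I:1.
The largest is 2 (to G, F, and C), so the eccentricity of B is 2.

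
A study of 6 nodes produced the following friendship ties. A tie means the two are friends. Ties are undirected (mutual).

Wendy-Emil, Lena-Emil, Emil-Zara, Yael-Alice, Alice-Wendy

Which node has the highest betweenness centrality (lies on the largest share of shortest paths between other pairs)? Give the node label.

Unnormalized betweenness of each node: Alice:4, Emil:7, Lena:0, Wendy:6, Yael:0, Zara:0.
Emil has the largest value, 7, making it the main broker — the node through which the most shortest paths run.

Emil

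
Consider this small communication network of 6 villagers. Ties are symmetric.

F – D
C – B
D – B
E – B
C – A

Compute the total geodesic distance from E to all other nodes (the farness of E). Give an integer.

11

Distances from E: A:3, B:1, C:2, D:2, F:3.
Sum = 3 + 1 + 2 + 2 + 3 = 11.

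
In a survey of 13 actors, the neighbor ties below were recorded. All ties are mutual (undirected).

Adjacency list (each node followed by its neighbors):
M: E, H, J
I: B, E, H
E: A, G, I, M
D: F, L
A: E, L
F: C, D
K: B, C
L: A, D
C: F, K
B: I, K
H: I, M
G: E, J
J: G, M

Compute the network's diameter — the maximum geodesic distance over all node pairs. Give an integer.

Eccentricity of each node (its greatest distance to any other): A:4, B:4, C:6, D:5, E:4, F:6, G:5, H:5, I:4, J:6, K:5, L:4, M:5.
The maximum eccentricity is 6, realized for instance by the pair F–J via F – D – L – A – E – G – J. So the diameter is 6.

6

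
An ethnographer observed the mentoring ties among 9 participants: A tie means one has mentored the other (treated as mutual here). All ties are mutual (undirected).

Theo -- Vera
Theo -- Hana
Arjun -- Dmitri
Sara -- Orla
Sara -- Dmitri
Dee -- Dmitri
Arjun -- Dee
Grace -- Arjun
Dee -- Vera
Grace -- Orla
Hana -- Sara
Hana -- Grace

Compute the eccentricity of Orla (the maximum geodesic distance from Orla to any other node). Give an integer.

Distances from Orla: Arjun:2, Dee:3, Dmitri:2, Grace:1, Hana:2, Sara:1, Theo:3, Vera:4.
The largest is 4 (to Vera), so the eccentricity of Orla is 4.

4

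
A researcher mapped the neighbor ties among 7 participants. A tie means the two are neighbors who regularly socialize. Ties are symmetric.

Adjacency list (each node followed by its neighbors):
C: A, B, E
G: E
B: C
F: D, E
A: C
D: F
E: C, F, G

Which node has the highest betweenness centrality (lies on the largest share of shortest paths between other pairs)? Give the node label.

E

Unnormalized betweenness of each node: A:0, B:0, C:9, D:0, E:11, F:5, G:0.
E has the largest value, 11, making it the main broker — the node through which the most shortest paths run.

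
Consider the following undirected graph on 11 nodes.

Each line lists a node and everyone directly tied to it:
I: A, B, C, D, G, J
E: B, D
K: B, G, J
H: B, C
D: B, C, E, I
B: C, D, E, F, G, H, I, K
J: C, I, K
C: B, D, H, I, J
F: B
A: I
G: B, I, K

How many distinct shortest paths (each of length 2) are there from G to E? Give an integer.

The shortest distance is 2, and the only length-2 path is G–B–E. So there is exactly 1 shortest path.

1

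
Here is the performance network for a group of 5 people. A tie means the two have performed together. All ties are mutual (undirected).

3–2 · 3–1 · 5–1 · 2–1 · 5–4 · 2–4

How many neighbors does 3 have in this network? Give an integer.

2

3 is directly tied to 1 and 2. That is 2 neighbors, so the degree of 3 is 2.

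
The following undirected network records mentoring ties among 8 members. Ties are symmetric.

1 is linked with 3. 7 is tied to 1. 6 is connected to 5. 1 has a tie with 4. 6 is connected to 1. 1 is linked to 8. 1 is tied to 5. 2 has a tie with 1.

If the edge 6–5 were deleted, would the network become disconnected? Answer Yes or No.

No

Even without that edge, 6 still reaches 5 via 6 – 1 – 5, so the network stays connected. Not a bridge.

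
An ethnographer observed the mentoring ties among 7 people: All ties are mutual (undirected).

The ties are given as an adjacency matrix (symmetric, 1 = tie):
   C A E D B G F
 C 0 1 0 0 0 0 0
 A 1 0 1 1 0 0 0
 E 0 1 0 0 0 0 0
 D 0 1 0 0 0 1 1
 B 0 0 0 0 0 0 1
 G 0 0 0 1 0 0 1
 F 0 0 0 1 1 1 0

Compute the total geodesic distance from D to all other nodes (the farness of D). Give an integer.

Distances from D: A:1, B:2, C:2, E:2, F:1, G:1.
Sum = 1 + 2 + 2 + 2 + 1 + 1 = 9.

9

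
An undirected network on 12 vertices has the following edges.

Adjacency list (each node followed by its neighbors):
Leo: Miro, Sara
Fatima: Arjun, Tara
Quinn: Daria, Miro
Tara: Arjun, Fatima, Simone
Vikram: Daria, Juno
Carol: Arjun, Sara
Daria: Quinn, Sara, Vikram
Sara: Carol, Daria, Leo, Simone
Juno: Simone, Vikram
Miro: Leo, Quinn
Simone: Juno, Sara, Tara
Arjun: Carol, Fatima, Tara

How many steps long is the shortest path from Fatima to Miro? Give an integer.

One shortest route is Fatima – Arjun – Carol – Sara – Leo – Miro, which uses 5 edges, and at distance 4 from Fatima we only reach {Daria, Leo, Vikram}, which does not include Miro. So d(Fatima,Miro) = 5.

5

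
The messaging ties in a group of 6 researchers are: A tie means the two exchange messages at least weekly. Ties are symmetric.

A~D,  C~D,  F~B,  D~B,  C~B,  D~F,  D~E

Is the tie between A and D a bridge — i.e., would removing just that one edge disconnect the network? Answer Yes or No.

Without the A–D edge there is no alternate route between A and D, so the network disconnects. It is a bridge.

Yes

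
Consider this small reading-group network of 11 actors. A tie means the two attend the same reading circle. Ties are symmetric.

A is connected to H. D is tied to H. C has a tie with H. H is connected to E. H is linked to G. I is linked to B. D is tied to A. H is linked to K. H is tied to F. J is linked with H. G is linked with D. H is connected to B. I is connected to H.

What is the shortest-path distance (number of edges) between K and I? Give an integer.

One shortest route is K – H – I, which uses 2 edges, and K and I are not directly tied, so nothing shorter exists. So d(K,I) = 2.

2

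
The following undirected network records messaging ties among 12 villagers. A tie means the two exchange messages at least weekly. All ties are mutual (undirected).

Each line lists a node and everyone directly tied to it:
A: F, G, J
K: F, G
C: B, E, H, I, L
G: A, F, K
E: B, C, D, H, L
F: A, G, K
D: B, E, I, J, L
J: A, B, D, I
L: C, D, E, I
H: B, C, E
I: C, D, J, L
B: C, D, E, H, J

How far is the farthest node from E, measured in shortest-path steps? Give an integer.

5

Distances from E: A:3, B:1, C:1, D:1, F:4, G:4, H:1, I:2, J:2, K:5, L:1.
The largest is 5 (to K), so the eccentricity of E is 5.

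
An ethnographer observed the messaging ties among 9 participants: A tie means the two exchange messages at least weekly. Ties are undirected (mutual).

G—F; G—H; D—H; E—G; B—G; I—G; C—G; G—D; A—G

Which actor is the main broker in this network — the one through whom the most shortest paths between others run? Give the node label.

G

Unnormalized betweenness of each node: A:0, B:0, C:0, D:0, E:0, F:0, G:27, H:0, I:0.
G has the largest value, 27, making it the main broker — the node through which the most shortest paths run.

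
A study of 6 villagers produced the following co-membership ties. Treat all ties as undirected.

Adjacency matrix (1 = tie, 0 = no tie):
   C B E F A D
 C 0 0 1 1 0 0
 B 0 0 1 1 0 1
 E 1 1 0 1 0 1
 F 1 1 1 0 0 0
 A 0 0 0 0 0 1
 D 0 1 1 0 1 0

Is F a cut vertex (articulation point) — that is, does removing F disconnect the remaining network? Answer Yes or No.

No

Even without F, every remaining node can still reach every other (the residual graph is connected), so F is not a cut vertex.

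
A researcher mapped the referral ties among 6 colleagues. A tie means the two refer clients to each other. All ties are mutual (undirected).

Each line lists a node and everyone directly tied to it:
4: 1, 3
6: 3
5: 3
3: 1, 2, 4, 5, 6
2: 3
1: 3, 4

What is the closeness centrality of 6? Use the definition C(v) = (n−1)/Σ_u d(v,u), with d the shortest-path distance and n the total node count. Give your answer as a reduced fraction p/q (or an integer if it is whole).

5/9

Distances from 6: 1:2, 2:2, 3:1, 4:2, 5:2. Sum = 9.
n = 6, so closeness = 5/9.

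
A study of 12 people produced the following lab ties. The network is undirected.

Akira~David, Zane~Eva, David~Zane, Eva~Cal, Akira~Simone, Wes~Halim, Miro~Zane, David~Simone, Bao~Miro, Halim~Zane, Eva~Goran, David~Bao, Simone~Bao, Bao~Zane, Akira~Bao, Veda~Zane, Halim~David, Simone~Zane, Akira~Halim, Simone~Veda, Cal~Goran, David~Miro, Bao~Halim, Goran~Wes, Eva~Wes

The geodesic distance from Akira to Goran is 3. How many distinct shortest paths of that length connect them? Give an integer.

The shortest distance is 3, and the only length-3 path is Akira–Halim–Wes–Goran. So there is exactly 1 shortest path.

1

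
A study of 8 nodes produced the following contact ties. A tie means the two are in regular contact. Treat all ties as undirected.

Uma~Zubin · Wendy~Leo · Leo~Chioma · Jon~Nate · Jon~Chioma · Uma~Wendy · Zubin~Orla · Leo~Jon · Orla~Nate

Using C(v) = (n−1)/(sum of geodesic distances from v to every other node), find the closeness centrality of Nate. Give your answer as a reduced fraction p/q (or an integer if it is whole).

Distances from Nate: Chioma:2, Jon:1, Leo:2, Orla:1, Uma:3, Wendy:3, Zubin:2. Sum = 14.
n = 8, so closeness = 7/14 = 1/2.

1/2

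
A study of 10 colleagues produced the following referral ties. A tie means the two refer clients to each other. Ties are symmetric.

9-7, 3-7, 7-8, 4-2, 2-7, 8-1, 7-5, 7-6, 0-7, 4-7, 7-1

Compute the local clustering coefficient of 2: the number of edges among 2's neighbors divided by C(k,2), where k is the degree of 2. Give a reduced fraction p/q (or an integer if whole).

2's neighbors: 4 and 7 (k = 2).
Possible neighbor pairs: C(2,2) = 1. Edges among them: 4–7 → e = 1.
Clustering(2) = 1/1.

1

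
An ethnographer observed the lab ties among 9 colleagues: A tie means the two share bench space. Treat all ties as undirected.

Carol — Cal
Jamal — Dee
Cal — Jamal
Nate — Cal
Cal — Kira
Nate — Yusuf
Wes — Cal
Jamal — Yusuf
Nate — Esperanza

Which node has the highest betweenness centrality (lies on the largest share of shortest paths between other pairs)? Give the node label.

Unnormalized betweenness of each node: Cal:20, Carol:0, Dee:0, Esperanza:0, Jamal:9, Kira:0, Nate:9, Wes:0, Yusuf:2.
Cal has the largest value, 20, making it the main broker — the node through which the most shortest paths run.

Cal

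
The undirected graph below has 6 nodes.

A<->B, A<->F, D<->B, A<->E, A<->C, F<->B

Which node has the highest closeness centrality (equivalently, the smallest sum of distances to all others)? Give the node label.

Farness (sum of distances to all others) for each node — A:6, B:7, C:10, D:11, E:10, F:8.
The smallest farness is 6, for A, so A has the highest closeness.

A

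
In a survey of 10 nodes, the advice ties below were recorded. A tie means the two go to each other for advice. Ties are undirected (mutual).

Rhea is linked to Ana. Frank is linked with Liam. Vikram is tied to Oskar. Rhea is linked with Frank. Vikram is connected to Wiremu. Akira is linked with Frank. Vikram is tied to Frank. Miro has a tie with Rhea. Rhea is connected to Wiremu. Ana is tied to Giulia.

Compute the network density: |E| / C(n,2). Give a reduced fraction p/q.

2/9

There are 10 edges and 10 nodes, so the maximum possible is C(10,2) = 45.
Density = 10/45 = 2/9.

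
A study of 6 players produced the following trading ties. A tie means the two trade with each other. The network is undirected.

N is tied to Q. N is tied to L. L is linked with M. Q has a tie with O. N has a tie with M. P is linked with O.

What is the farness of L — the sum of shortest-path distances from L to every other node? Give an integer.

11

Distances from L: M:1, N:1, O:3, P:4, Q:2.
Sum = 1 + 1 + 3 + 4 + 2 = 11.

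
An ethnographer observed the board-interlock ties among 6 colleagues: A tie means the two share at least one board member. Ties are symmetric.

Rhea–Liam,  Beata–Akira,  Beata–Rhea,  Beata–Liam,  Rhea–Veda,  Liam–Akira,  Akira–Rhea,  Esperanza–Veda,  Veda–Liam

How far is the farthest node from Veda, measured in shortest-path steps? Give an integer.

2

Distances from Veda: Akira:2, Beata:2, Esperanza:1, Liam:1, Rhea:1.
The largest is 2 (to Akira and Beata), so the eccentricity of Veda is 2.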